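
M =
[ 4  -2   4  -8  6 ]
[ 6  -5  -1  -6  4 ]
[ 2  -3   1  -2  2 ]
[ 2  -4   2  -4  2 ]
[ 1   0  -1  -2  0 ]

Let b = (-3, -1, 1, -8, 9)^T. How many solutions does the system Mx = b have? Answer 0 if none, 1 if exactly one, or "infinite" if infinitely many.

0

Row reduce the augmented matrix [M | b].
R2 ← R2 − (3/2)·R1: [0, -2, -7, 6, -5, 7/2]
R3 ← R3 − (1/2)·R1: [0, -2, -1, 2, -1, 5/2]
R4 ← R4 − (1/2)·R1: [0, -3, 0, 0, -1, -13/2]
R5 ← R5 − (1/4)·R1: [0, 1/2, -2, 0, -3/2, 39/4]
R3 ← R3 − R2: [0, 0, 6, -4, 4, -1]
R4 ← R4 − (3/2)·R2: [0, 0, 21/2, -9, 13/2, -47/4]
R5 ← R5 + (1/4)·R2: [0, 0, -15/4, 3/2, -11/4, 85/8]
R4 ← R4 − (7/4)·R3: [0, 0, 0, -2, -1/2, -10]
R5 ← R5 + (5/8)·R3: [0, 0, 0, -1, -1/4, 10]
R5 ← R5 − (1/2)·R4: [0, 0, 0, 0, 0, 15]
The echelon form has 5 nonzero rows; the last pivot sits in the augmented column, so rank(M) = 4 but rank([M|b]) = 5.
Since the ranks differ, the system is inconsistent.
It has no solutions.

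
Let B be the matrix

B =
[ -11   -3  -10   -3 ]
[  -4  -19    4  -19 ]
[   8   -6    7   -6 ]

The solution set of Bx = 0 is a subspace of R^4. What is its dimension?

1

Row reduce to echelon form.
R2 ← R2 − (4/11)·R1: [0, -197/11, 84/11, -197/11]
R3 ← R3 + (8/11)·R1: [0, -90/11, -3/11, -90/11]
R3 ← R3 − (90/197)·R2: [0, 0, -741/197, 0]
3 nonzero rows, so rank(B) = 3.
B has 4 columns; by rank–nullity, nullity = 4 − 3 = 1.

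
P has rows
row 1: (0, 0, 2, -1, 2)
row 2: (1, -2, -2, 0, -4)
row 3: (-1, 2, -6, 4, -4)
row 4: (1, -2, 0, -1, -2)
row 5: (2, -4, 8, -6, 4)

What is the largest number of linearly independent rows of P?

Row reduce to echelon form.
Swap R1 ↔ R2
R3 ← R3 + R1: [0, 0, -8, 4, -8]
R4 ← R4 − R1: [0, 0, 2, -1, 2]
R5 ← R5 − (2)·R1: [0, 0, 12, -6, 12]
R3 ← R3 + (4)·R2: [0, 0, 0, 0, 0]
R4 ← R4 − R2: [0, 0, 0, 0, 0]
R5 ← R5 − (6)·R2: [0, 0, 0, 0, 0]
Echelon form has 2 nonzero rows, so rank(P) = 2.
The rank gives the maximum number of linearly independent rows: 2.

2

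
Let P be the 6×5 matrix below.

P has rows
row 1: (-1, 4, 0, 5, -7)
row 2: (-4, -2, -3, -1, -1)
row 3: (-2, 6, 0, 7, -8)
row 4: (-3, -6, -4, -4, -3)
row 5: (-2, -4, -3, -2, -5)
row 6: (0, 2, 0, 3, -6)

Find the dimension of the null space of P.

Row reduce to echelon form.
R2 ← R2 − (4)·R1: [0, -18, -3, -21, 27]
R3 ← R3 − (2)·R1: [0, -2, 0, -3, 6]
R4 ← R4 − (3)·R1: [0, -18, -4, -19, 18]
R5 ← R5 − (2)·R1: [0, -12, -3, -12, 9]
R3 ← R3 − (1/9)·R2: [0, 0, 1/3, -2/3, 3]
R4 ← R4 − R2: [0, 0, -1, 2, -9]
R5 ← R5 − (2/3)·R2: [0, 0, -1, 2, -9]
R6 ← R6 + (1/9)·R2: [0, 0, -1/3, 2/3, -3]
R4 ← R4 + (3)·R3: [0, 0, 0, 0, 0]
R5 ← R5 + (3)·R3: [0, 0, 0, 0, 0]
R6 ← R6 + R3: [0, 0, 0, 0, 0]
3 nonzero rows, so rank(P) = 3.
P has 5 columns; by rank–nullity, nullity = 5 − 3 = 2.

2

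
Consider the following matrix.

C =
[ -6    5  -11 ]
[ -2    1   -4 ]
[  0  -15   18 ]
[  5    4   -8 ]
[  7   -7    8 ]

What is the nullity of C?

Row reduce to echelon form.
R2 ← R2 − (1/3)·R1: [0, -2/3, -1/3]
R4 ← R4 + (5/6)·R1: [0, 49/6, -103/6]
R5 ← R5 + (7/6)·R1: [0, -7/6, -29/6]
R3 ← R3 − (45/2)·R2: [0, 0, 51/2]
R4 ← R4 + (49/4)·R2: [0, 0, -85/4]
R5 ← R5 − (7/4)·R2: [0, 0, -17/4]
R4 ← R4 + (5/6)·R3: [0, 0, 0]
R5 ← R5 + (1/6)·R3: [0, 0, 0]
3 nonzero rows, so rank(C) = 3.
C has 3 columns; by rank–nullity, nullity = 3 − 3 = 0.

0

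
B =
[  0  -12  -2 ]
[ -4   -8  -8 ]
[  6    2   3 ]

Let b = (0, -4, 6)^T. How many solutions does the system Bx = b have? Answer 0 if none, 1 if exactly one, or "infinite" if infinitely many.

Row reduce the augmented matrix [B | b].
Swap R1 ↔ R2
R3 ← R3 + (3/2)·R1: [0, -10, -9, 0]
R3 ← R3 − (5/6)·R2: [0, 0, -22/3, 0]
The echelon form has 3 nonzero rows, and every pivot lies in the first 3 columns, so rank(B) = rank([B|b]) = 3.
The system is consistent.
rank = 3 = number of unknowns, so the solution is unique.

1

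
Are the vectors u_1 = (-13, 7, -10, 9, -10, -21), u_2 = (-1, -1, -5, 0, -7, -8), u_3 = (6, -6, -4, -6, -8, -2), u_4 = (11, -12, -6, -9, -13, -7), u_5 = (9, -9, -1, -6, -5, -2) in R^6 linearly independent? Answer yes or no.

no

Form the matrix with these vectors as rows and row reduce.
R2 ← R2 − (1/13)·R1: [0, -20/13, -55/13, -9/13, -81/13, -83/13]
R3 ← R3 + (6/13)·R1: [0, -36/13, -112/13, -24/13, -164/13, -152/13]
R4 ← R4 + (11/13)·R1: [0, -79/13, -188/13, -18/13, -279/13, -322/13]
R5 ← R5 + (9/13)·R1: [0, -54/13, -103/13, 3/13, -155/13, -215/13]
R3 ← R3 − (9/5)·R2: [0, 0, -1, -3/5, -7/5, -1/5]
R4 ← R4 − (79/20)·R2: [0, 0, 9/4, 27/20, 63/20, 9/20]
R5 ← R5 − (27/10)·R2: [0, 0, 7/2, 21/10, 49/10, 7/10]
R4 ← R4 + (9/4)·R3: [0, 0, 0, 0, 0, 0]
R5 ← R5 + (7/2)·R3: [0, 0, 0, 0, 0, 0]
3 nonzero rows, so the 5 vectors span a space of dimension 3.
Since 3 < 5, the vectors are linearly dependent.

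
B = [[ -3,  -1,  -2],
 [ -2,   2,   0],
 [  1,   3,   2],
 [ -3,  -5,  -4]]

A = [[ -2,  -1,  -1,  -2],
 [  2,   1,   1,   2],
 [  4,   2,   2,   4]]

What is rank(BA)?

First compute BA:
[[ -4,  -2,  -2,  -4],
 [  8,   4,   4,   8],
 [ 12,   6,   6,  12],
 [-20, -10, -10, -20]]
Now row reduce the product.
R2 ← R2 + (2)·R1: [0, 0, 0, 0]
R3 ← R3 + (3)·R1: [0, 0, 0, 0]
R4 ← R4 − (5)·R1: [0, 0, 0, 0]
1 nonzero row, so rank(BA) = 1.

1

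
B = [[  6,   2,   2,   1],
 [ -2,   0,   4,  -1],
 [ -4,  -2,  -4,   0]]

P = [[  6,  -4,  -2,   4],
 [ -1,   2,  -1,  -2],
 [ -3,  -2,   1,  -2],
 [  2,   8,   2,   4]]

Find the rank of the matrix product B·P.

First compute BP:
[[ 30, -16, -10,  20],
 [-26,  -8,   6, -20],
 [-10,  20,   6,  -4]]
Now row reduce the product.
R2 ← R2 + (13/15)·R1: [0, -328/15, -8/3, -8/3]
R3 ← R3 + (1/3)·R1: [0, 44/3, 8/3, 8/3]
R3 ← R3 + (55/82)·R2: [0, 0, 36/41, 36/41]
3 nonzero rows, so rank(BP) = 3.

3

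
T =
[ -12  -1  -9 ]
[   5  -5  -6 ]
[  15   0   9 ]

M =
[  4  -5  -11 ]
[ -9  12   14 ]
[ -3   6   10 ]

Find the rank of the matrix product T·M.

2

First compute TM:
[[-12,  -6,  28],
 [ 83, -121, -185],
 [ 33, -21, -75]]
Now row reduce the product.
R2 ← R2 + (83/12)·R1: [0, -325/2, 26/3]
R3 ← R3 + (11/4)·R1: [0, -75/2, 2]
R3 ← R3 − (3/13)·R2: [0, 0, 0]
2 nonzero rows, so rank(TM) = 2.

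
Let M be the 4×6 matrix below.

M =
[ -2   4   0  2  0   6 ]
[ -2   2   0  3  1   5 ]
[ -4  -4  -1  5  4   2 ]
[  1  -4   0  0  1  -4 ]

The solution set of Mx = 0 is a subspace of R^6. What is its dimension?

Row reduce to echelon form.
R2 ← R2 − R1: [0, -2, 0, 1, 1, -1]
R3 ← R3 − (2)·R1: [0, -12, -1, 1, 4, -10]
R4 ← R4 + (1/2)·R1: [0, -2, 0, 1, 1, -1]
R3 ← R3 − (6)·R2: [0, 0, -1, -5, -2, -4]
R4 ← R4 − R2: [0, 0, 0, 0, 0, 0]
3 nonzero rows, so rank(M) = 3.
M has 6 columns; by rank–nullity, nullity = 6 − 3 = 3.

3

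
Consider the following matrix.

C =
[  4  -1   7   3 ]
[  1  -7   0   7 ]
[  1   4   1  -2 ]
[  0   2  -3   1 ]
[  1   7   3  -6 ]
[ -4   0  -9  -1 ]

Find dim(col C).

Row reduce to echelon form.
R2 ← R2 − (1/4)·R1: [0, -27/4, -7/4, 25/4]
R3 ← R3 − (1/4)·R1: [0, 17/4, -3/4, -11/4]
R5 ← R5 − (1/4)·R1: [0, 29/4, 5/4, -27/4]
R6 ← R6 + R1: [0, -1, -2, 2]
R3 ← R3 + (17/27)·R2: [0, 0, -50/27, 32/27]
R4 ← R4 + (8/27)·R2: [0, 0, -95/27, 77/27]
R5 ← R5 + (29/27)·R2: [0, 0, -17/27, -1/27]
R6 ← R6 − (4/27)·R2: [0, 0, -47/27, 29/27]
R4 ← R4 − (19/10)·R3: [0, 0, 0, 3/5]
R5 ← R5 − (17/50)·R3: [0, 0, 0, -11/25]
R6 ← R6 − (47/50)·R3: [0, 0, 0, -1/25]
R5 ← R5 + (11/15)·R4: [0, 0, 0, 0]
R6 ← R6 + (1/15)·R4: [0, 0, 0, 0]
Echelon form has 4 nonzero rows, so rank(C) = 4.
The column space has dimension equal to the rank: 4.

4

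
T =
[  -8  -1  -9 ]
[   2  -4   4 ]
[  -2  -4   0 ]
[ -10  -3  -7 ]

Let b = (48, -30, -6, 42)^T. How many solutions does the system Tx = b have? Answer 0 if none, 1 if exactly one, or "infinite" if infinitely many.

Row reduce the augmented matrix [T | b].
R2 ← R2 + (1/4)·R1: [0, -17/4, 7/4, -18]
R3 ← R3 − (1/4)·R1: [0, -15/4, 9/4, -18]
R4 ← R4 − (5/4)·R1: [0, -7/4, 17/4, -18]
R3 ← R3 − (15/17)·R2: [0, 0, 12/17, -36/17]
R4 ← R4 − (7/17)·R2: [0, 0, 60/17, -180/17]
R4 ← R4 − (5)·R3: [0, 0, 0, 0]
The echelon form has 3 nonzero rows, and every pivot lies in the first 3 columns, so rank(T) = rank([T|b]) = 3.
The system is consistent.
rank = 3 = number of unknowns, so the solution is unique.

1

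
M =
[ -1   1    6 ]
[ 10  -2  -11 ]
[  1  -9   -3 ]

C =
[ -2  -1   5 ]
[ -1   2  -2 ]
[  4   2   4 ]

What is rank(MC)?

First compute MC:
[[ 25,  15,  17],
 [-62, -36,  10],
 [ -5, -25,  11]]
Now row reduce the product.
R2 ← R2 + (62/25)·R1: [0, 6/5, 1304/25]
R3 ← R3 + (1/5)·R1: [0, -22, 72/5]
R3 ← R3 + (55/3)·R2: [0, 0, 2912/3]
3 nonzero rows, so rank(MC) = 3.

3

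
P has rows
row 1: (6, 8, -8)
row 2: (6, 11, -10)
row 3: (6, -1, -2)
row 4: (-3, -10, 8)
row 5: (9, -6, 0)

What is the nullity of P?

1

Row reduce to echelon form.
R2 ← R2 − R1: [0, 3, -2]
R3 ← R3 − R1: [0, -9, 6]
R4 ← R4 + (1/2)·R1: [0, -6, 4]
R5 ← R5 − (3/2)·R1: [0, -18, 12]
R3 ← R3 + (3)·R2: [0, 0, 0]
R4 ← R4 + (2)·R2: [0, 0, 0]
R5 ← R5 + (6)·R2: [0, 0, 0]
2 nonzero rows, so rank(P) = 2.
P has 3 columns; by rank–nullity, nullity = 3 − 2 = 1.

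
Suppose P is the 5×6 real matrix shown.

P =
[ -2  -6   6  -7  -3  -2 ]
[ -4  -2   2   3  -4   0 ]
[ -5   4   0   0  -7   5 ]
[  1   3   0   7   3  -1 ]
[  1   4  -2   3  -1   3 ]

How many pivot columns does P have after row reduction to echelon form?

5

Row reduce to echelon form.
R2 ← R2 − (2)·R1: [0, 10, -10, 17, 2, 4]
R3 ← R3 − (5/2)·R1: [0, 19, -15, 35/2, 1/2, 10]
R4 ← R4 + (1/2)·R1: [0, 0, 3, 7/2, 3/2, -2]
R5 ← R5 + (1/2)·R1: [0, 1, 1, -1/2, -5/2, 2]
R3 ← R3 − (19/10)·R2: [0, 0, 4, -74/5, -33/10, 12/5]
R5 ← R5 − (1/10)·R2: [0, 0, 2, -11/5, -27/10, 8/5]
R4 ← R4 − (3/4)·R3: [0, 0, 0, 73/5, 159/40, -19/5]
R5 ← R5 − (1/2)·R3: [0, 0, 0, 26/5, -21/20, 2/5]
R5 ← R5 − (26/73)·R4: [0, 0, 0, 0, -180/73, 128/73]
Echelon form has 5 nonzero rows, so rank(P) = 5.
Each nonzero row contributes one pivot column: 5 pivot columns.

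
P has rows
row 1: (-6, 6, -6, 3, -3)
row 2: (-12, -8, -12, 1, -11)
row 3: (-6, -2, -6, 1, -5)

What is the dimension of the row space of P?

2

Row reduce to echelon form.
R2 ← R2 − (2)·R1: [0, -20, 0, -5, -5]
R3 ← R3 − R1: [0, -8, 0, -2, -2]
R3 ← R3 − (2/5)·R2: [0, 0, 0, 0, 0]
Echelon form has 2 nonzero rows, so rank(P) = 2.
The row space has dimension equal to the rank: 2.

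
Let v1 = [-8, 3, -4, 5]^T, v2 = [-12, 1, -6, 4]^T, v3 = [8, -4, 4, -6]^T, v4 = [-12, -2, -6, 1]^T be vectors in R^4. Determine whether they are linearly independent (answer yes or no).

no

Form the matrix with these vectors as rows and row reduce.
R2 ← R2 − (3/2)·R1: [0, -7/2, 0, -7/2]
R3 ← R3 + R1: [0, -1, 0, -1]
R4 ← R4 − (3/2)·R1: [0, -13/2, 0, -13/2]
R3 ← R3 − (2/7)·R2: [0, 0, 0, 0]
R4 ← R4 − (13/7)·R2: [0, 0, 0, 0]
2 nonzero rows, so the 4 vectors span a space of dimension 2.
Since 2 < 4, the vectors are linearly dependent.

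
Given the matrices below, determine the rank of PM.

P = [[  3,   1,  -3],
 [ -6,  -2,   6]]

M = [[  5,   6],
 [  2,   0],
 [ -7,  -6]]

1

First compute PM:
[[ 38,  36],
 [-76, -72]]
Now row reduce the product.
R2 ← R2 + (2)·R1: [0, 0]
1 nonzero row, so rank(PM) = 1.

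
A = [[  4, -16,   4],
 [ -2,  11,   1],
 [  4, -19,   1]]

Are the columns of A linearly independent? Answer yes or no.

Row reduce A to echelon form.
R2 ← R2 + (1/2)·R1: [0, 3, 3]
R3 ← R3 − R1: [0, -3, -3]
R3 ← R3 + R2: [0, 0, 0]
2 pivots among 3 columns.
Only 2 < 3 pivot columns, so the columns are linearly dependent.

no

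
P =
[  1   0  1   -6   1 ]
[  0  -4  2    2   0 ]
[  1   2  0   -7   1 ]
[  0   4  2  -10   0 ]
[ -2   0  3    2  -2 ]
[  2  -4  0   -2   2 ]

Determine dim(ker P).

Row reduce to echelon form.
R3 ← R3 − R1: [0, 2, -1, -1, 0]
R5 ← R5 + (2)·R1: [0, 0, 5, -10, 0]
R6 ← R6 − (2)·R1: [0, -4, -2, 10, 0]
R3 ← R3 + (1/2)·R2: [0, 0, 0, 0, 0]
R4 ← R4 + R2: [0, 0, 4, -8, 0]
R6 ← R6 − R2: [0, 0, -4, 8, 0]
Swap R3 ↔ R4
R5 ← R5 − (5/4)·R3: [0, 0, 0, 0, 0]
R6 ← R6 + R3: [0, 0, 0, 0, 0]
3 nonzero rows, so rank(P) = 3.
P has 5 columns; by rank–nullity, nullity = 5 − 3 = 2.

2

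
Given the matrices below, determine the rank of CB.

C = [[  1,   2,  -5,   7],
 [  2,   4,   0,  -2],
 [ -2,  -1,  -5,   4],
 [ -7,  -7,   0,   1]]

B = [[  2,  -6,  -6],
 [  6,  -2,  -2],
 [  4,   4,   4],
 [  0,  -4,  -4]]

First compute CB:
[[ -6, -58, -58],
 [ 28, -12, -12],
 [-30, -22, -22],
 [-56,  52,  52]]
Now row reduce the product.
R2 ← R2 + (14/3)·R1: [0, -848/3, -848/3]
R3 ← R3 − (5)·R1: [0, 268, 268]
R4 ← R4 − (28/3)·R1: [0, 1780/3, 1780/3]
R3 ← R3 + (201/212)·R2: [0, 0, 0]
R4 ← R4 + (445/212)·R2: [0, 0, 0]
2 nonzero rows, so rank(CB) = 2.

2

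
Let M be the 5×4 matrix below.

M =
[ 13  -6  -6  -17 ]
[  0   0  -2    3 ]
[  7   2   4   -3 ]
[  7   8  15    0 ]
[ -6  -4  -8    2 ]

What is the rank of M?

3

Row reduce to echelon form.
R3 ← R3 − (7/13)·R1: [0, 68/13, 94/13, 80/13]
R4 ← R4 − (7/13)·R1: [0, 146/13, 237/13, 119/13]
R5 ← R5 + (6/13)·R1: [0, -88/13, -140/13, -76/13]
Swap R2 ↔ R3
R4 ← R4 − (73/34)·R2: [0, 0, 46/17, -69/17]
R5 ← R5 + (22/17)·R2: [0, 0, -24/17, 36/17]
R4 ← R4 + (23/17)·R3: [0, 0, 0, 0]
R5 ← R5 − (12/17)·R3: [0, 0, 0, 0]
Echelon form has 3 nonzero rows, so rank(M) = 3.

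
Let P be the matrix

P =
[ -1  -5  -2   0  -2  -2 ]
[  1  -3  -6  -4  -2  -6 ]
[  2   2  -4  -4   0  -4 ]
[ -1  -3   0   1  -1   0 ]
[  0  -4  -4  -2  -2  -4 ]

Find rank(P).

2

Row reduce to echelon form.
R2 ← R2 + R1: [0, -8, -8, -4, -4, -8]
R3 ← R3 + (2)·R1: [0, -8, -8, -4, -4, -8]
R4 ← R4 − R1: [0, 2, 2, 1, 1, 2]
R3 ← R3 − R2: [0, 0, 0, 0, 0, 0]
R4 ← R4 + (1/4)·R2: [0, 0, 0, 0, 0, 0]
R5 ← R5 − (1/2)·R2: [0, 0, 0, 0, 0, 0]
Echelon form has 2 nonzero rows, so rank(P) = 2.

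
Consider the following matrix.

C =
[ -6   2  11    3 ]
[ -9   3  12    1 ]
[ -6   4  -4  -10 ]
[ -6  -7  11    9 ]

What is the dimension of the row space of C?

3

Row reduce to echelon form.
R2 ← R2 − (3/2)·R1: [0, 0, -9/2, -7/2]
R3 ← R3 − R1: [0, 2, -15, -13]
R4 ← R4 − R1: [0, -9, 0, 6]
Swap R2 ↔ R3
R4 ← R4 + (9/2)·R2: [0, 0, -135/2, -105/2]
R4 ← R4 − (15)·R3: [0, 0, 0, 0]
Echelon form has 3 nonzero rows, so rank(C) = 3.
The row space has dimension equal to the rank: 3.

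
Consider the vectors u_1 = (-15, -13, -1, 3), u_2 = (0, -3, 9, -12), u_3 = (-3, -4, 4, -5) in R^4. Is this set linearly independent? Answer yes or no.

no

Form the matrix with these vectors as rows and row reduce.
R3 ← R3 − (1/5)·R1: [0, -7/5, 21/5, -28/5]
R3 ← R3 − (7/15)·R2: [0, 0, 0, 0]
2 nonzero rows, so the 3 vectors span a space of dimension 2.
Since 2 < 3, the vectors are linearly dependent.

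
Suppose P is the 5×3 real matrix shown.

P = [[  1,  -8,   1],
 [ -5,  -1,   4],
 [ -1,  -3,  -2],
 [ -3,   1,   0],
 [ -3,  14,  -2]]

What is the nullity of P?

0

Row reduce to echelon form.
R2 ← R2 + (5)·R1: [0, -41, 9]
R3 ← R3 + R1: [0, -11, -1]
R4 ← R4 + (3)·R1: [0, -23, 3]
R5 ← R5 + (3)·R1: [0, -10, 1]
R3 ← R3 − (11/41)·R2: [0, 0, -140/41]
R4 ← R4 − (23/41)·R2: [0, 0, -84/41]
R5 ← R5 − (10/41)·R2: [0, 0, -49/41]
R4 ← R4 − (3/5)·R3: [0, 0, 0]
R5 ← R5 − (7/20)·R3: [0, 0, 0]
3 nonzero rows, so rank(P) = 3.
P has 3 columns; by rank–nullity, nullity = 3 − 3 = 0.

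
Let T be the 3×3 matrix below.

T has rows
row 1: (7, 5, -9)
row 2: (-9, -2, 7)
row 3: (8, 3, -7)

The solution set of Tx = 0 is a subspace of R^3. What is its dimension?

0

Row reduce to echelon form.
R2 ← R2 + (9/7)·R1: [0, 31/7, -32/7]
R3 ← R3 − (8/7)·R1: [0, -19/7, 23/7]
R3 ← R3 + (19/31)·R2: [0, 0, 15/31]
3 nonzero rows, so rank(T) = 3.
T has 3 columns; by rank–nullity, nullity = 3 − 3 = 0.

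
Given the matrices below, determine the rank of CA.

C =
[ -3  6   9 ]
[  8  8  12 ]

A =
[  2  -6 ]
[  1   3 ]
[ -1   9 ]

First compute CA:
[[ -9, 117],
 [ 12,  84]]
Now row reduce the product.
R2 ← R2 + (4/3)·R1: [0, 240]
2 nonzero rows, so rank(CA) = 2.

2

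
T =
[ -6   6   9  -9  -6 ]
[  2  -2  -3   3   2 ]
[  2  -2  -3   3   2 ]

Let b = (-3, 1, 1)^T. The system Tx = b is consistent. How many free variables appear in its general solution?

Row reduce the augmented matrix [T | b].
R2 ← R2 + (1/3)·R1: [0, 0, 0, 0, 0, 0]
R3 ← R3 + (1/3)·R1: [0, 0, 0, 0, 0, 0]
The echelon form has 1 nonzero rows, and every pivot lies in the first 5 columns, so rank(T) = rank([T|b]) = 1.
The system is consistent.
Free variables = (unknowns) − (rank) = 5 − 1 = 4.

4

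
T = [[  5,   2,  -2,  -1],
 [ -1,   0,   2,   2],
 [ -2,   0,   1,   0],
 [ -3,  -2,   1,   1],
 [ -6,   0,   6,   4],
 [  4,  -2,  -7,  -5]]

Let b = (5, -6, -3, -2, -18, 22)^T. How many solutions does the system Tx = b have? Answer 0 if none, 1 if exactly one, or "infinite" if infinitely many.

infinite

Row reduce the augmented matrix [T | b].
R2 ← R2 + (1/5)·R1: [0, 2/5, 8/5, 9/5, -5]
R3 ← R3 + (2/5)·R1: [0, 4/5, 1/5, -2/5, -1]
R4 ← R4 + (3/5)·R1: [0, -4/5, -1/5, 2/5, 1]
R5 ← R5 + (6/5)·R1: [0, 12/5, 18/5, 14/5, -12]
R6 ← R6 − (4/5)·R1: [0, -18/5, -27/5, -21/5, 18]
R3 ← R3 − (2)·R2: [0, 0, -3, -4, 9]
R4 ← R4 + (2)·R2: [0, 0, 3, 4, -9]
R5 ← R5 − (6)·R2: [0, 0, -6, -8, 18]
R6 ← R6 + (9)·R2: [0, 0, 9, 12, -27]
R4 ← R4 + R3: [0, 0, 0, 0, 0]
R5 ← R5 − (2)·R3: [0, 0, 0, 0, 0]
R6 ← R6 + (3)·R3: [0, 0, 0, 0, 0]
The echelon form has 3 nonzero rows, and every pivot lies in the first 4 columns, so rank(T) = rank([T|b]) = 3.
The system is consistent.
rank = 3 < 4 unknowns, so there are infinitely many solutions.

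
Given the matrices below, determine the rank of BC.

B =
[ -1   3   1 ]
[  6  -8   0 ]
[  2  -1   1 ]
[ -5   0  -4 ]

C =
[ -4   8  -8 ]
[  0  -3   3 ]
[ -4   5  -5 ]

First compute BC:
[[  0, -12,  12],
 [-24,  72, -72],
 [-12,  24, -24],
 [ 36, -60,  60]]
Now row reduce the product.
Swap R1 ↔ R2
R3 ← R3 − (1/2)·R1: [0, -12, 12]
R4 ← R4 + (3/2)·R1: [0, 48, -48]
R3 ← R3 − R2: [0, 0, 0]
R4 ← R4 + (4)·R2: [0, 0, 0]
2 nonzero rows, so rank(BC) = 2.

2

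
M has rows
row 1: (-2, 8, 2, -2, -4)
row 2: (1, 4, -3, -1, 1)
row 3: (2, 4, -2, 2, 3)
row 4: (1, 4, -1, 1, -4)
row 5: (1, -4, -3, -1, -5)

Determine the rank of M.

4

Row reduce to echelon form.
R2 ← R2 + (1/2)·R1: [0, 8, -2, -2, -1]
R3 ← R3 + R1: [0, 12, 0, 0, -1]
R4 ← R4 + (1/2)·R1: [0, 8, 0, 0, -6]
R5 ← R5 + (1/2)·R1: [0, 0, -2, -2, -7]
R3 ← R3 − (3/2)·R2: [0, 0, 3, 3, 1/2]
R4 ← R4 − R2: [0, 0, 2, 2, -5]
R4 ← R4 − (2/3)·R3: [0, 0, 0, 0, -16/3]
R5 ← R5 + (2/3)·R3: [0, 0, 0, 0, -20/3]
R5 ← R5 − (5/4)·R4: [0, 0, 0, 0, 0]
Echelon form has 4 nonzero rows, so rank(M) = 4.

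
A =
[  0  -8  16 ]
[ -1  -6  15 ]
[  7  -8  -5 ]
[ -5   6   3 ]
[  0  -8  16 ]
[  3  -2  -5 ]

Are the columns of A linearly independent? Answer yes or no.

Row reduce A to echelon form.
Swap R1 ↔ R2
R3 ← R3 + (7)·R1: [0, -50, 100]
R4 ← R4 − (5)·R1: [0, 36, -72]
R6 ← R6 + (3)·R1: [0, -20, 40]
R3 ← R3 − (25/4)·R2: [0, 0, 0]
R4 ← R4 + (9/2)·R2: [0, 0, 0]
R5 ← R5 − R2: [0, 0, 0]
R6 ← R6 − (5/2)·R2: [0, 0, 0]
2 pivots among 3 columns.
Only 2 < 3 pivot columns, so the columns are linearly dependent.

no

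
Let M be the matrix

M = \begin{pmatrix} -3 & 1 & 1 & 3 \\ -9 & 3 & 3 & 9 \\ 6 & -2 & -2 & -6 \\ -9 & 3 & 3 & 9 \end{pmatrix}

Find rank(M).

1

Row reduce to echelon form.
R2 ← R2 − (3)·R1: [0, 0, 0, 0]
R3 ← R3 + (2)·R1: [0, 0, 0, 0]
R4 ← R4 − (3)·R1: [0, 0, 0, 0]
Echelon form has 1 nonzero row, so rank(M) = 1.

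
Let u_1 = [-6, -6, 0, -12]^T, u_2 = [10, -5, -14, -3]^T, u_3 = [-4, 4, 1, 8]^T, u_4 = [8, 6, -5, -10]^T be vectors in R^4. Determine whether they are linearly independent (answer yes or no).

Form the matrix with these vectors as rows and row reduce.
R2 ← R2 + (5/3)·R1: [0, -15, -14, -23]
R3 ← R3 − (2/3)·R1: [0, 8, 1, 16]
R4 ← R4 + (4/3)·R1: [0, -2, -5, -26]
R3 ← R3 + (8/15)·R2: [0, 0, -97/15, 56/15]
R4 ← R4 − (2/15)·R2: [0, 0, -47/15, -344/15]
R4 ← R4 − (47/97)·R3: [0, 0, 0, -2400/97]
4 nonzero rows, so the 4 vectors span a space of dimension 4.
Since 4 = 4, the vectors are linearly independent.

yes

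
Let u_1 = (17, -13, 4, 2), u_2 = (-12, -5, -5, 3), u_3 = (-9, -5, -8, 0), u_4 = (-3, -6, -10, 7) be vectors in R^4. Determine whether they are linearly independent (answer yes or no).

yes

Form the matrix with these vectors as rows and row reduce.
R2 ← R2 + (12/17)·R1: [0, -241/17, -37/17, 75/17]
R3 ← R3 + (9/17)·R1: [0, -202/17, -100/17, 18/17]
R4 ← R4 + (3/17)·R1: [0, -141/17, -158/17, 125/17]
R3 ← R3 − (202/241)·R2: [0, 0, -978/241, -636/241]
R4 ← R4 − (141/241)·R2: [0, 0, -1933/241, 1150/241]
R4 ← R4 − (1933/978)·R3: [0, 0, 0, 1628/163]
4 nonzero rows, so the 4 vectors span a space of dimension 4.
Since 4 = 4, the vectors are linearly independent.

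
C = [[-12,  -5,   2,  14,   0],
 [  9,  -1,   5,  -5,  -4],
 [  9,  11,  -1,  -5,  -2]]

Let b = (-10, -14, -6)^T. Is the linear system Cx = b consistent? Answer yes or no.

Row reduce the augmented matrix [C | b].
R2 ← R2 + (3/4)·R1: [0, -19/4, 13/2, 11/2, -4, -43/2]
R3 ← R3 + (3/4)·R1: [0, 29/4, 1/2, 11/2, -2, -27/2]
R3 ← R3 + (29/19)·R2: [0, 0, 198/19, 264/19, -154/19, -880/19]
The echelon form has 3 nonzero rows, and every pivot lies in the first 5 columns, so rank(C) = rank([C|b]) = 3.
The system is consistent.

yes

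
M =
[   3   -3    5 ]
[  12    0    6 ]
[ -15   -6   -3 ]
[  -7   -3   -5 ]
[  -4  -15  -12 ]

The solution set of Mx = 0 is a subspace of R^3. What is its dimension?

0

Row reduce to echelon form.
R2 ← R2 − (4)·R1: [0, 12, -14]
R3 ← R3 + (5)·R1: [0, -21, 22]
R4 ← R4 + (7/3)·R1: [0, -10, 20/3]
R5 ← R5 + (4/3)·R1: [0, -19, -16/3]
R3 ← R3 + (7/4)·R2: [0, 0, -5/2]
R4 ← R4 + (5/6)·R2: [0, 0, -5]
R5 ← R5 + (19/12)·R2: [0, 0, -55/2]
R4 ← R4 − (2)·R3: [0, 0, 0]
R5 ← R5 − (11)·R3: [0, 0, 0]
3 nonzero rows, so rank(M) = 3.
M has 3 columns; by rank–nullity, nullity = 3 − 3 = 0.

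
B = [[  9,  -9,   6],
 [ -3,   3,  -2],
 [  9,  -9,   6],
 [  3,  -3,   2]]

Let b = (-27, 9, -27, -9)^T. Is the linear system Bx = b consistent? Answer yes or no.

Row reduce the augmented matrix [B | b].
R2 ← R2 + (1/3)·R1: [0, 0, 0, 0]
R3 ← R3 − R1: [0, 0, 0, 0]
R4 ← R4 − (1/3)·R1: [0, 0, 0, 0]
The echelon form has 1 nonzero rows, and every pivot lies in the first 3 columns, so rank(B) = rank([B|b]) = 1.
The system is consistent.

yes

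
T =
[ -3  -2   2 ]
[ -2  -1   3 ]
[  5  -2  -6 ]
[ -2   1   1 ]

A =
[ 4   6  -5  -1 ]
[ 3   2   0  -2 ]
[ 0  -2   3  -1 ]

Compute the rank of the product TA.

First compute TA:
[[-18, -26,  21,   5],
 [-11, -20,  19,   1],
 [ 14,  38, -43,   5],
 [ -5, -12,  13,  -1]]
Now row reduce the product.
R2 ← R2 − (11/18)·R1: [0, -37/9, 37/6, -37/18]
R3 ← R3 + (7/9)·R1: [0, 160/9, -80/3, 80/9]
R4 ← R4 − (5/18)·R1: [0, -43/9, 43/6, -43/18]
R3 ← R3 + (160/37)·R2: [0, 0, 0, 0]
R4 ← R4 − (43/37)·R2: [0, 0, 0, 0]
2 nonzero rows, so rank(TA) = 2.

2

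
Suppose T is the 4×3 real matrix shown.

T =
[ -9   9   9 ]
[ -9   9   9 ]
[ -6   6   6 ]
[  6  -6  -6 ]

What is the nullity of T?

Row reduce to echelon form.
R2 ← R2 − R1: [0, 0, 0]
R3 ← R3 − (2/3)·R1: [0, 0, 0]
R4 ← R4 + (2/3)·R1: [0, 0, 0]
1 nonzero row, so rank(T) = 1.
T has 3 columns; by rank–nullity, nullity = 3 − 1 = 2.

2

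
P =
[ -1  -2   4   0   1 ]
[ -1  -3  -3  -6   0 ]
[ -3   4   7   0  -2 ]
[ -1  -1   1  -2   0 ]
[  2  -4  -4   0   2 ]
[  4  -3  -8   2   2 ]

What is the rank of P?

Row reduce to echelon form.
R2 ← R2 − R1: [0, -1, -7, -6, -1]
R3 ← R3 − (3)·R1: [0, 10, -5, 0, -5]
R4 ← R4 − R1: [0, 1, -3, -2, -1]
R5 ← R5 + (2)·R1: [0, -8, 4, 0, 4]
R6 ← R6 + (4)·R1: [0, -11, 8, 2, 6]
R3 ← R3 + (10)·R2: [0, 0, -75, -60, -15]
R4 ← R4 + R2: [0, 0, -10, -8, -2]
R5 ← R5 − (8)·R2: [0, 0, 60, 48, 12]
R6 ← R6 − (11)·R2: [0, 0, 85, 68, 17]
R4 ← R4 − (2/15)·R3: [0, 0, 0, 0, 0]
R5 ← R5 + (4/5)·R3: [0, 0, 0, 0, 0]
R6 ← R6 + (17/15)·R3: [0, 0, 0, 0, 0]
Echelon form has 3 nonzero rows, so rank(P) = 3.

3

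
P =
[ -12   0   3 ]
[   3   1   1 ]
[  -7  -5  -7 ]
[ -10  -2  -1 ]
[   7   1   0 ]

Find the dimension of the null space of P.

Row reduce to echelon form.
R2 ← R2 + (1/4)·R1: [0, 1, 7/4]
R3 ← R3 − (7/12)·R1: [0, -5, -35/4]
R4 ← R4 − (5/6)·R1: [0, -2, -7/2]
R5 ← R5 + (7/12)·R1: [0, 1, 7/4]
R3 ← R3 + (5)·R2: [0, 0, 0]
R4 ← R4 + (2)·R2: [0, 0, 0]
R5 ← R5 − R2: [0, 0, 0]
2 nonzero rows, so rank(P) = 2.
P has 3 columns; by rank–nullity, nullity = 3 − 2 = 1.

1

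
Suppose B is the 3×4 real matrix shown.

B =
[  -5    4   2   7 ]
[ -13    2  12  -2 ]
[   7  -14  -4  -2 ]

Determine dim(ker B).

1

Row reduce to echelon form.
R2 ← R2 − (13/5)·R1: [0, -42/5, 34/5, -101/5]
R3 ← R3 + (7/5)·R1: [0, -42/5, -6/5, 39/5]
R3 ← R3 − R2: [0, 0, -8, 28]
3 nonzero rows, so rank(B) = 3.
B has 4 columns; by rank–nullity, nullity = 4 − 3 = 1.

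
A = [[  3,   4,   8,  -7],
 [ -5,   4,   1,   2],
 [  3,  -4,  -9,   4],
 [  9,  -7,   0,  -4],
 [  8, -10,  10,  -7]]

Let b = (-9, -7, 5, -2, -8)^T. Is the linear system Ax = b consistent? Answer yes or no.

Row reduce the augmented matrix [A | b].
R2 ← R2 + (5/3)·R1: [0, 32/3, 43/3, -29/3, -22]
R3 ← R3 − R1: [0, -8, -17, 11, 14]
R4 ← R4 − (3)·R1: [0, -19, -24, 17, 25]
R5 ← R5 − (8/3)·R1: [0, -62/3, -34/3, 35/3, 16]
R3 ← R3 + (3/4)·R2: [0, 0, -25/4, 15/4, -5/2]
R4 ← R4 + (57/32)·R2: [0, 0, 49/32, -7/32, -227/16]
R5 ← R5 + (31/16)·R2: [0, 0, 263/16, -113/16, -213/8]
R4 ← R4 + (49/200)·R3: [0, 0, 0, 7/10, -74/5]
R5 ← R5 + (263/100)·R3: [0, 0, 0, 14/5, -166/5]
R5 ← R5 − (4)·R4: [0, 0, 0, 0, 26]
The echelon form has 5 nonzero rows; the last pivot sits in the augmented column, so rank(A) = 4 but rank([A|b]) = 5.
Since the ranks differ, the system is inconsistent.

no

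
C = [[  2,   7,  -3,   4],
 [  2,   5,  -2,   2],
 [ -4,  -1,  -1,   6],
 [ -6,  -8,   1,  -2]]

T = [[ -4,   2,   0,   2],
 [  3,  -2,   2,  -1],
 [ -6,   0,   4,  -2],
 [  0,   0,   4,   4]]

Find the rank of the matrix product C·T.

3

First compute CT:
[[ 31, -10,  18,  19],
 [ 19,  -6,  10,  11],
 [ 19,  -6,  18,  19],
 [ -6,   4, -20, -14]]
Now row reduce the product.
R2 ← R2 − (19/31)·R1: [0, 4/31, -32/31, -20/31]
R3 ← R3 − (19/31)·R1: [0, 4/31, 216/31, 228/31]
R4 ← R4 + (6/31)·R1: [0, 64/31, -512/31, -320/31]
R3 ← R3 − R2: [0, 0, 8, 8]
R4 ← R4 − (16)·R2: [0, 0, 0, 0]
3 nonzero rows, so rank(CT) = 3.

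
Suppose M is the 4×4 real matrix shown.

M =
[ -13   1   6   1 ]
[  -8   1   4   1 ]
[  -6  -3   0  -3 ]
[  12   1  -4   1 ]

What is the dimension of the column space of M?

Row reduce to echelon form.
R2 ← R2 − (8/13)·R1: [0, 5/13, 4/13, 5/13]
R3 ← R3 − (6/13)·R1: [0, -45/13, -36/13, -45/13]
R4 ← R4 + (12/13)·R1: [0, 25/13, 20/13, 25/13]
R3 ← R3 + (9)·R2: [0, 0, 0, 0]
R4 ← R4 − (5)·R2: [0, 0, 0, 0]
Echelon form has 2 nonzero rows, so rank(M) = 2.
The column space has dimension equal to the rank: 2.

2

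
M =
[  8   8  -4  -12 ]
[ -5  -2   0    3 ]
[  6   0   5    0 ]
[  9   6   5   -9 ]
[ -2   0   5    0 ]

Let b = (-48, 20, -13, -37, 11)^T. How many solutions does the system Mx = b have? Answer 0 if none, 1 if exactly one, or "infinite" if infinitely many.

Row reduce the augmented matrix [M | b].
R2 ← R2 + (5/8)·R1: [0, 3, -5/2, -9/2, -10]
R3 ← R3 − (3/4)·R1: [0, -6, 8, 9, 23]
R4 ← R4 − (9/8)·R1: [0, -3, 19/2, 9/2, 17]
R5 ← R5 + (1/4)·R1: [0, 2, 4, -3, -1]
R3 ← R3 + (2)·R2: [0, 0, 3, 0, 3]
R4 ← R4 + R2: [0, 0, 7, 0, 7]
R5 ← R5 − (2/3)·R2: [0, 0, 17/3, 0, 17/3]
R4 ← R4 − (7/3)·R3: [0, 0, 0, 0, 0]
R5 ← R5 − (17/9)·R3: [0, 0, 0, 0, 0]
The echelon form has 3 nonzero rows, and every pivot lies in the first 4 columns, so rank(M) = rank([M|b]) = 3.
The system is consistent.
rank = 3 < 4 unknowns, so there are infinitely many solutions.

infinite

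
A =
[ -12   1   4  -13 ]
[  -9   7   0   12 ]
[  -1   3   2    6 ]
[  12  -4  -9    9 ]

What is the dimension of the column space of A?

Row reduce to echelon form.
R2 ← R2 − (3/4)·R1: [0, 25/4, -3, 87/4]
R3 ← R3 − (1/12)·R1: [0, 35/12, 5/3, 85/12]
R4 ← R4 + R1: [0, -3, -5, -4]
R3 ← R3 − (7/15)·R2: [0, 0, 46/15, -46/15]
R4 ← R4 + (12/25)·R2: [0, 0, -161/25, 161/25]
R4 ← R4 + (21/10)·R3: [0, 0, 0, 0]
Echelon form has 3 nonzero rows, so rank(A) = 3.
The column space has dimension equal to the rank: 3.

3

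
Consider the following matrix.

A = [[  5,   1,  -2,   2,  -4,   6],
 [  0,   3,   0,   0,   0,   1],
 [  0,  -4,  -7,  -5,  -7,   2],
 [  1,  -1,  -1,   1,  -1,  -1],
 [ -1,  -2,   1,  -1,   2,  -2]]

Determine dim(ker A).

1

Row reduce to echelon form.
R4 ← R4 − (1/5)·R1: [0, -6/5, -3/5, 3/5, -1/5, -11/5]
R5 ← R5 + (1/5)·R1: [0, -9/5, 3/5, -3/5, 6/5, -4/5]
R3 ← R3 + (4/3)·R2: [0, 0, -7, -5, -7, 10/3]
R4 ← R4 + (2/5)·R2: [0, 0, -3/5, 3/5, -1/5, -9/5]
R5 ← R5 + (3/5)·R2: [0, 0, 3/5, -3/5, 6/5, -1/5]
R4 ← R4 − (3/35)·R3: [0, 0, 0, 36/35, 2/5, -73/35]
R5 ← R5 + (3/35)·R3: [0, 0, 0, -36/35, 3/5, 3/35]
R5 ← R5 + R4: [0, 0, 0, 0, 1, -2]
5 nonzero rows, so rank(A) = 5.
A has 6 columns; by rank–nullity, nullity = 6 − 5 = 1.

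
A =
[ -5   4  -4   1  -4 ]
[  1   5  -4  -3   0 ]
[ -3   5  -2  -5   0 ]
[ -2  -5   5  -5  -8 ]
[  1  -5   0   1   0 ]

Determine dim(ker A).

0

Row reduce to echelon form.
R2 ← R2 + (1/5)·R1: [0, 29/5, -24/5, -14/5, -4/5]
R3 ← R3 − (3/5)·R1: [0, 13/5, 2/5, -28/5, 12/5]
R4 ← R4 − (2/5)·R1: [0, -33/5, 33/5, -27/5, -32/5]
R5 ← R5 + (1/5)·R1: [0, -21/5, -4/5, 6/5, -4/5]
R3 ← R3 − (13/29)·R2: [0, 0, 74/29, -126/29, 80/29]
R4 ← R4 + (33/29)·R2: [0, 0, 33/29, -249/29, -212/29]
R5 ← R5 + (21/29)·R2: [0, 0, -124/29, -24/29, -40/29]
R4 ← R4 − (33/74)·R3: [0, 0, 0, -246/37, -316/37]
R5 ← R5 + (62/37)·R3: [0, 0, 0, -300/37, 120/37]
R5 ← R5 − (50/41)·R4: [0, 0, 0, 0, 560/41]
5 nonzero rows, so rank(A) = 5.
A has 5 columns; by rank–nullity, nullity = 5 − 5 = 0.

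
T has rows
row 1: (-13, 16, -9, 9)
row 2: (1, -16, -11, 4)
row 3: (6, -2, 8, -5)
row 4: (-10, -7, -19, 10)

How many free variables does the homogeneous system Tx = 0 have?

Row reduce to echelon form.
R2 ← R2 + (1/13)·R1: [0, -192/13, -152/13, 61/13]
R3 ← R3 + (6/13)·R1: [0, 70/13, 50/13, -11/13]
R4 ← R4 − (10/13)·R1: [0, -251/13, -157/13, 40/13]
R3 ← R3 + (35/96)·R2: [0, 0, -5/12, 83/96]
R4 ← R4 − (251/192)·R2: [0, 0, 77/24, -587/192]
R4 ← R4 + (77/10)·R3: [0, 0, 0, 18/5]
4 nonzero rows, so rank(T) = 4.
T has 4 columns; by rank–nullity, nullity = 4 − 4 = 0.

0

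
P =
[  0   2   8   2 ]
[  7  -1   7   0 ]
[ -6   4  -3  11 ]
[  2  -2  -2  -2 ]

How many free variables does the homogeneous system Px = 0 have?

0

Row reduce to echelon form.
Swap R1 ↔ R2
R3 ← R3 + (6/7)·R1: [0, 22/7, 3, 11]
R4 ← R4 − (2/7)·R1: [0, -12/7, -4, -2]
R3 ← R3 − (11/7)·R2: [0, 0, -67/7, 55/7]
R4 ← R4 + (6/7)·R2: [0, 0, 20/7, -2/7]
R4 ← R4 + (20/67)·R3: [0, 0, 0, 138/67]
4 nonzero rows, so rank(P) = 4.
P has 4 columns; by rank–nullity, nullity = 4 − 4 = 0.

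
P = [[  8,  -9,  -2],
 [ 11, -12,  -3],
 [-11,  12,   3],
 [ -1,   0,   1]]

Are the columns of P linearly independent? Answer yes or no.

Row reduce P to echelon form.
R2 ← R2 − (11/8)·R1: [0, 3/8, -1/4]
R3 ← R3 + (11/8)·R1: [0, -3/8, 1/4]
R4 ← R4 + (1/8)·R1: [0, -9/8, 3/4]
R3 ← R3 + R2: [0, 0, 0]
R4 ← R4 + (3)·R2: [0, 0, 0]
2 pivots among 3 columns.
Only 2 < 3 pivot columns, so the columns are linearly dependent.

no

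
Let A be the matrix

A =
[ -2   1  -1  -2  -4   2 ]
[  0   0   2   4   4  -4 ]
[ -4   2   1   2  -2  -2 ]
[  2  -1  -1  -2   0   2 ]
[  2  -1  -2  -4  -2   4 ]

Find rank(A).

2

Row reduce to echelon form.
R3 ← R3 − (2)·R1: [0, 0, 3, 6, 6, -6]
R4 ← R4 + R1: [0, 0, -2, -4, -4, 4]
R5 ← R5 + R1: [0, 0, -3, -6, -6, 6]
R3 ← R3 − (3/2)·R2: [0, 0, 0, 0, 0, 0]
R4 ← R4 + R2: [0, 0, 0, 0, 0, 0]
R5 ← R5 + (3/2)·R2: [0, 0, 0, 0, 0, 0]
Echelon form has 2 nonzero rows, so rank(A) = 2.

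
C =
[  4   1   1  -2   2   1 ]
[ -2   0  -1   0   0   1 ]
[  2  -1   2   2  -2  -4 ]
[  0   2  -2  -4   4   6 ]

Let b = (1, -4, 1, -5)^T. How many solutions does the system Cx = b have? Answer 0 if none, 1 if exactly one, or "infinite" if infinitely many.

0

Row reduce the augmented matrix [C | b].
R2 ← R2 + (1/2)·R1: [0, 1/2, -1/2, -1, 1, 3/2, -7/2]
R3 ← R3 − (1/2)·R1: [0, -3/2, 3/2, 3, -3, -9/2, 1/2]
R3 ← R3 + (3)·R2: [0, 0, 0, 0, 0, 0, -10]
R4 ← R4 − (4)·R2: [0, 0, 0, 0, 0, 0, 9]
R4 ← R4 + (9/10)·R3: [0, 0, 0, 0, 0, 0, 0]
The echelon form has 3 nonzero rows; the last pivot sits in the augmented column, so rank(C) = 2 but rank([C|b]) = 3.
Since the ranks differ, the system is inconsistent.
It has no solutions.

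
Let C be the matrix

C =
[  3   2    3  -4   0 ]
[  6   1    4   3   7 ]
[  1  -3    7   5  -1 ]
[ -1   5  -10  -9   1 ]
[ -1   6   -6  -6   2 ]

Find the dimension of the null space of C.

Row reduce to echelon form.
R2 ← R2 − (2)·R1: [0, -3, -2, 11, 7]
R3 ← R3 − (1/3)·R1: [0, -11/3, 6, 19/3, -1]
R4 ← R4 + (1/3)·R1: [0, 17/3, -9, -31/3, 1]
R5 ← R5 + (1/3)·R1: [0, 20/3, -5, -22/3, 2]
R3 ← R3 − (11/9)·R2: [0, 0, 76/9, -64/9, -86/9]
R4 ← R4 + (17/9)·R2: [0, 0, -115/9, 94/9, 128/9]
R5 ← R5 + (20/9)·R2: [0, 0, -85/9, 154/9, 158/9]
R4 ← R4 + (115/76)·R3: [0, 0, 0, -6/19, -9/38]
R5 ← R5 + (85/76)·R3: [0, 0, 0, 174/19, 261/38]
R5 ← R5 + (29)·R4: [0, 0, 0, 0, 0]
4 nonzero rows, so rank(C) = 4.
C has 5 columns; by rank–nullity, nullity = 5 − 4 = 1.

1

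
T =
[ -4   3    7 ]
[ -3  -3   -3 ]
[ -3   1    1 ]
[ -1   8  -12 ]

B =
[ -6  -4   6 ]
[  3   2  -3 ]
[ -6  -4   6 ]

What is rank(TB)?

1

First compute TB:
[[ -9,  -6,   9],
 [ 27,  18, -27],
 [ 15,  10, -15],
 [102,  68, -102]]
Now row reduce the product.
R2 ← R2 + (3)·R1: [0, 0, 0]
R3 ← R3 + (5/3)·R1: [0, 0, 0]
R4 ← R4 + (34/3)·R1: [0, 0, 0]
1 nonzero row, so rank(TB) = 1.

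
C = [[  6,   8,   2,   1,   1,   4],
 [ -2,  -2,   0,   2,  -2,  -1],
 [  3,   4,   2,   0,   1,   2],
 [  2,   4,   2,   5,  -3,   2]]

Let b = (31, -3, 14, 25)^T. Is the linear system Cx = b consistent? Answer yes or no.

Row reduce the augmented matrix [C | b].
R2 ← R2 + (1/3)·R1: [0, 2/3, 2/3, 7/3, -5/3, 1/3, 22/3]
R3 ← R3 − (1/2)·R1: [0, 0, 1, -1/2, 1/2, 0, -3/2]
R4 ← R4 − (1/3)·R1: [0, 4/3, 4/3, 14/3, -10/3, 2/3, 44/3]
R4 ← R4 − (2)·R2: [0, 0, 0, 0, 0, 0, 0]
The echelon form has 3 nonzero rows, and every pivot lies in the first 6 columns, so rank(C) = rank([C|b]) = 3.
The system is consistent.

yes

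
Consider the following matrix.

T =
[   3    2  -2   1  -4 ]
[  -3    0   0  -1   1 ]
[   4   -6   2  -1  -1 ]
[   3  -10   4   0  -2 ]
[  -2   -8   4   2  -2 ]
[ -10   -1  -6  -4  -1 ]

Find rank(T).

Row reduce to echelon form.
R2 ← R2 + R1: [0, 2, -2, 0, -3]
R3 ← R3 − (4/3)·R1: [0, -26/3, 14/3, -7/3, 13/3]
R4 ← R4 − R1: [0, -12, 6, -1, 2]
R5 ← R5 + (2/3)·R1: [0, -20/3, 8/3, 8/3, -14/3]
R6 ← R6 + (10/3)·R1: [0, 17/3, -38/3, -2/3, -43/3]
R3 ← R3 + (13/3)·R2: [0, 0, -4, -7/3, -26/3]
R4 ← R4 + (6)·R2: [0, 0, -6, -1, -16]
R5 ← R5 + (10/3)·R2: [0, 0, -4, 8/3, -44/3]
R6 ← R6 − (17/6)·R2: [0, 0, -7, -2/3, -35/6]
R4 ← R4 − (3/2)·R3: [0, 0, 0, 5/2, -3]
R5 ← R5 − R3: [0, 0, 0, 5, -6]
R6 ← R6 − (7/4)·R3: [0, 0, 0, 41/12, 28/3]
R5 ← R5 − (2)·R4: [0, 0, 0, 0, 0]
R6 ← R6 − (41/30)·R4: [0, 0, 0, 0, 403/30]
Swap R5 ↔ R6
Echelon form has 5 nonzero rows, so rank(T) = 5.

5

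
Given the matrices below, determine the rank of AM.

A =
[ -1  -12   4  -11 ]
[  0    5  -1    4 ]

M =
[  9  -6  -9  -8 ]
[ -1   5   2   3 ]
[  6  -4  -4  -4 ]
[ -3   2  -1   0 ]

2

First compute AM:
[[ 60, -92, -20, -44],
 [-23,  37,  10,  19]]
Now row reduce the product.
R2 ← R2 + (23/60)·R1: [0, 26/15, 7/3, 32/15]
2 nonzero rows, so rank(AM) = 2.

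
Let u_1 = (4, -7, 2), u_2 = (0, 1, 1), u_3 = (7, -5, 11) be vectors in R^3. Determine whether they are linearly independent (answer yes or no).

Form the matrix with these vectors as rows and row reduce.
R3 ← R3 − (7/4)·R1: [0, 29/4, 15/2]
R3 ← R3 − (29/4)·R2: [0, 0, 1/4]
3 nonzero rows, so the 3 vectors span a space of dimension 3.
Since 3 = 3, the vectors are linearly independent.

yes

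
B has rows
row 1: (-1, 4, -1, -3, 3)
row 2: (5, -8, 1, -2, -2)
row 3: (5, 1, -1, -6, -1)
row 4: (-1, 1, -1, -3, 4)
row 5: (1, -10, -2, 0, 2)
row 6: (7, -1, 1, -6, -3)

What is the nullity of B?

Row reduce to echelon form.
R2 ← R2 + (5)·R1: [0, 12, -4, -17, 13]
R3 ← R3 + (5)·R1: [0, 21, -6, -21, 14]
R4 ← R4 − R1: [0, -3, 0, 0, 1]
R5 ← R5 + R1: [0, -6, -3, -3, 5]
R6 ← R6 + (7)·R1: [0, 27, -6, -27, 18]
R3 ← R3 − (7/4)·R2: [0, 0, 1, 35/4, -35/4]
R4 ← R4 + (1/4)·R2: [0, 0, -1, -17/4, 17/4]
R5 ← R5 + (1/2)·R2: [0, 0, -5, -23/2, 23/2]
R6 ← R6 − (9/4)·R2: [0, 0, 3, 45/4, -45/4]
R4 ← R4 + R3: [0, 0, 0, 9/2, -9/2]
R5 ← R5 + (5)·R3: [0, 0, 0, 129/4, -129/4]
R6 ← R6 − (3)·R3: [0, 0, 0, -15, 15]
R5 ← R5 − (43/6)·R4: [0, 0, 0, 0, 0]
R6 ← R6 + (10/3)·R4: [0, 0, 0, 0, 0]
4 nonzero rows, so rank(B) = 4.
B has 5 columns; by rank–nullity, nullity = 5 − 4 = 1.

1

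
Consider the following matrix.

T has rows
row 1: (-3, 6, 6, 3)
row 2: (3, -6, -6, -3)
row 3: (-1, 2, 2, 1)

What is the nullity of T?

3

Row reduce to echelon form.
R2 ← R2 + R1: [0, 0, 0, 0]
R3 ← R3 − (1/3)·R1: [0, 0, 0, 0]
1 nonzero row, so rank(T) = 1.
T has 4 columns; by rank–nullity, nullity = 4 − 1 = 3.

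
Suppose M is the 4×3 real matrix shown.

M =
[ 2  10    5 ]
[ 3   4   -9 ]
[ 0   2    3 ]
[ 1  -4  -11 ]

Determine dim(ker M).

1

Row reduce to echelon form.
R2 ← R2 − (3/2)·R1: [0, -11, -33/2]
R4 ← R4 − (1/2)·R1: [0, -9, -27/2]
R3 ← R3 + (2/11)·R2: [0, 0, 0]
R4 ← R4 − (9/11)·R2: [0, 0, 0]
2 nonzero rows, so rank(M) = 2.
M has 3 columns; by rank–nullity, nullity = 3 − 2 = 1.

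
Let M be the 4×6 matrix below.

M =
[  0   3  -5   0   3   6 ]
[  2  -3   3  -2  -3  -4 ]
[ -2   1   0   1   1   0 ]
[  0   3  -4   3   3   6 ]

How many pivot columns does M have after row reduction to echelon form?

Row reduce to echelon form.
Swap R1 ↔ R2
R3 ← R3 + R1: [0, -2, 3, -1, -2, -4]
R3 ← R3 + (2/3)·R2: [0, 0, -1/3, -1, 0, 0]
R4 ← R4 − R2: [0, 0, 1, 3, 0, 0]
R4 ← R4 + (3)·R3: [0, 0, 0, 0, 0, 0]
Echelon form has 3 nonzero rows, so rank(M) = 3.
Each nonzero row contributes one pivot column: 3 pivot columns.

3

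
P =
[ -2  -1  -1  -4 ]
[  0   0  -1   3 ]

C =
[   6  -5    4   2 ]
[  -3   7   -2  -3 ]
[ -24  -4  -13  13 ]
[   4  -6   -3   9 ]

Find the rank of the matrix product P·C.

2

First compute PC:
[[ -1,  31,  19, -50],
 [ 36, -14,   4,  14]]
Now row reduce the product.
R2 ← R2 + (36)·R1: [0, 1102, 688, -1786]
2 nonzero rows, so rank(PC) = 2.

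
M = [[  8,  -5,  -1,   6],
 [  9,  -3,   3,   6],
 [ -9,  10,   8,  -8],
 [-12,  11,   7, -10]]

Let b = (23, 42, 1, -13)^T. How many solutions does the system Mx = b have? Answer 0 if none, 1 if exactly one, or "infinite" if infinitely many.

Row reduce the augmented matrix [M | b].
R2 ← R2 − (9/8)·R1: [0, 21/8, 33/8, -3/4, 129/8]
R3 ← R3 + (9/8)·R1: [0, 35/8, 55/8, -5/4, 215/8]
R4 ← R4 + (3/2)·R1: [0, 7/2, 11/2, -1, 43/2]
R3 ← R3 − (5/3)·R2: [0, 0, 0, 0, 0]
R4 ← R4 − (4/3)·R2: [0, 0, 0, 0, 0]
The echelon form has 2 nonzero rows, and every pivot lies in the first 4 columns, so rank(M) = rank([M|b]) = 2.
The system is consistent.
rank = 2 < 4 unknowns, so there are infinitely many solutions.

infinite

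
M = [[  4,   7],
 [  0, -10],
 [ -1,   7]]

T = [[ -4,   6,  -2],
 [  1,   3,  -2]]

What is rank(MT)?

First compute MT:
[[ -9,  45, -22],
 [-10, -30,  20],
 [ 11,  15, -12]]
Now row reduce the product.
R2 ← R2 − (10/9)·R1: [0, -80, 400/9]
R3 ← R3 + (11/9)·R1: [0, 70, -350/9]
R3 ← R3 + (7/8)·R2: [0, 0, 0]
2 nonzero rows, so rank(MT) = 2.

2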